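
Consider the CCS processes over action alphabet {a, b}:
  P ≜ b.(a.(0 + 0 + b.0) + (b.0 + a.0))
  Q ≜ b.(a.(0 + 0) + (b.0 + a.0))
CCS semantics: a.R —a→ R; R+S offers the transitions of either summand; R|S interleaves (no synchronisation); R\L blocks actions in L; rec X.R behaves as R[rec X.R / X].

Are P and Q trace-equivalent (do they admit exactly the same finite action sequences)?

Reachable graph of P (4 states):
  p0 = b.(a.(0 + 0 + b.0) + (b.0 + a.0)) has moves ··b··> p1
  p1 = a.(0 + 0 + b.0) + (b.0 + a.0) has moves ··a··> p2, ··a··> p3, ··b··> p2
  p2 = 0 has moves ·
  p3 = 0 + 0 + b.0 has moves ··b··> p2
Reachable graph of Q (4 states):
  q0 = b.(a.(0 + 0) + (b.0 + a.0)) has moves ··b··> q1
  q1 = a.(0 + 0) + (b.0 + a.0) has moves ··a··> q2, ··a··> q3, ··b··> q2
  q2 = 0 has moves ·
  q3 = 0 + 0 has moves ·
Executing bab from P (initial set {p0}):
  step 1 (b): {p1}
  step 2 (a): {p2, p3}
  step 3 (b): {p2}
  — P admits the full trace.
Executing bab from Q (initial set {q0}):
  step 1 (b): {q1}
  step 2 (a): {q2, q3}
  step 3 (b): ∅  — Q cannot continue

traces(P) ≠ traces(Q) — witness ⟨bab⟩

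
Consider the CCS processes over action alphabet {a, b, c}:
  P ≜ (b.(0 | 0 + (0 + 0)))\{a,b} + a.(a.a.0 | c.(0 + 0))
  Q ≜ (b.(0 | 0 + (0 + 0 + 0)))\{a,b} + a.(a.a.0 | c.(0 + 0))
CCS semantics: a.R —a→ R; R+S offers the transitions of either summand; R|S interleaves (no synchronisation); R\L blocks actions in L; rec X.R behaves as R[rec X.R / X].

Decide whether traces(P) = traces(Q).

Reachable graph of P (7 states):
  u0 = (b.(0 | 0 + (0 + 0)))\{a,b} + a.(a.a.0 | c.(0 + 0)) :: ··a··> u1
  u1 = a.a.0 | c.(0 + 0) :: ··a··> u2, ··c··> u3
  u2 = a.0 | c.(0 + 0) :: ··a··> u4, ··c··> u5
  u3 = a.a.0 | (0 + 0) :: ··a··> u5
  u4 = 0 | c.(0 + 0) :: ··c··> u6
  u5 = a.0 | (0 + 0) :: ··a··> u6
  u6 = 0 | (0 + 0) :: stopped
Reachable graph of Q (7 states):
  v0 = (b.(0 | 0 + (0 + 0 + 0)))\{a,b} + a.(a.a.0 | c.(0 + 0)) :: ··a··> v1
  v1 = a.a.0 | c.(0 + 0) :: ··a··> v2, ··c··> v3
  v2 = a.0 | c.(0 + 0) :: ··a··> v4, ··c··> v5
  v3 = a.a.0 | (0 + 0) :: ··a··> v5
  v4 = 0 | c.(0 + 0) :: ··c··> v6
  v5 = a.0 | (0 + 0) :: ··a··> v6
  v6 = 0 | (0 + 0) :: stopped
Coarsest stable partition (strong bisimilarity classes):
  B0 = {u0, v0}
  B1 = {u1, v1}
  B2 = {u3, v3}
  B3 = {u5, v5}
  B4 = {u6, v6}
  B5 = {u2, v2}
  B6 = {u4, v4}
u0 ∈ B0, v0 ∈ B0 → same block
Bisimilar ⇒ trace-equivalent.

trace-equivalent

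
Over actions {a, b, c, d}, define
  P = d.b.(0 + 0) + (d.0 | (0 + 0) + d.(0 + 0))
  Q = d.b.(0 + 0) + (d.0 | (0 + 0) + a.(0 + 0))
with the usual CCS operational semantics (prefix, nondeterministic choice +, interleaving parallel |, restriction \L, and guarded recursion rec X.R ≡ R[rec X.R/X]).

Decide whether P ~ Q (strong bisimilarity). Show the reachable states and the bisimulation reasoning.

P's transition system — 4 states:
  s0 = d.b.(0 + 0) + (d.0 | (0 + 0) + d.(0 + 0)) | =d=> s1, =d=> s2, =d=> s3
  s1 = 0 + 0 | (no moves)
  s2 = 0 | (0 + 0) | (no moves)
  s3 = b.(0 + 0) | =b=> s1
Q's transition system — 4 states:
  t0 = d.b.(0 + 0) + (d.0 | (0 + 0) + a.(0 + 0)) | =a=> t1, =d=> t2, =d=> t3
  t1 = 0 + 0 | (no moves)
  t2 = 0 | (0 + 0) | (no moves)
  t3 = b.(0 + 0) | =b=> t1
Partition-refinement fixed point:
  B0 = {s0}
  B1 = {s1, s2, t1, t2}
  B2 = {s3, t3}
  B3 = {t0}
s0 ∈ B0, t0 ∈ B3 → different blocks

not bisimilar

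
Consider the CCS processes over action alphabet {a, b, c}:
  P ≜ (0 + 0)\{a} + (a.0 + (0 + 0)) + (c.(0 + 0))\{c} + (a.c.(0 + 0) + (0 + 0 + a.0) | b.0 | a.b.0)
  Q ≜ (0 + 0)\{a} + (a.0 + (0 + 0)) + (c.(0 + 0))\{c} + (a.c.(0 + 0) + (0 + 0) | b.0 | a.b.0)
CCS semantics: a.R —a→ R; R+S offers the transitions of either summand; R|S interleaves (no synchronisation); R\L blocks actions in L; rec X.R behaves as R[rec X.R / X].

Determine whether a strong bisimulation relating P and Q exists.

not bisimilar

LTS(P): 15 reachable states
  p0 = (0 + 0)\{a} + (a.0 + (0 + 0)) + (c.(0 + 0))\{c} + (a.c.(0 + 0) + (0 + 0 + a.0) | b.0 | a.b.0) → ··a··> p1, ··a··> p2, ··a··> p3, ··a··> p4, ··b··> p5
  p1 = (0 + 0 + a.0) | b.0 | b.0 → ··a··> p6, ··b··> p7, ··b··> p8
  p2 = 0 → ∅
  p3 = 0 | b.0 | a.b.0 → ··a··> p6, ··b··> p9
  p4 = c.(0 + 0) → ··c··> p10
  p5 = (0 + 0 + a.0) | 0 | a.b.0 → ··a··> p7, ··a··> p9
  p6 = 0 | b.0 | b.0 → ··b··> p11, ··b··> p12
  p7 = (0 + 0 + a.0) | 0 | b.0 → ··a··> p11, ··b··> p13
  p8 = (0 + 0 + a.0) | b.0 | 0 → ··a··> p12, ··b··> p13
  p9 = 0 | 0 | a.b.0 → ··a··> p11
  p10 = 0 + 0 → ∅
  p11 = 0 | 0 | b.0 → ··b··> p14
  p12 = 0 | b.0 | 0 → ··b··> p14
  p13 = (0 + 0 + a.0) | 0 | 0 → ··a··> p14
  p14 = 0 | 0 | 0 → ∅
LTS(Q): 9 reachable states
  q0 = (0 + 0)\{a} + (a.0 + (0 + 0)) + (c.(0 + 0))\{c} + (a.c.(0 + 0) + (0 + 0) | b.0 | a.b.0) → ··a··> q1, ··a··> q2, ··a··> q3, ··b··> q4
  q1 = (0 + 0) | b.0 | b.0 → ··b··> q5, ··b··> q6
  q2 = 0 → ∅
  q3 = c.(0 + 0) → ··c··> q7
  q4 = (0 + 0) | 0 | a.b.0 → ··a··> q5
  q5 = (0 + 0) | 0 | b.0 → ··b··> q8
  q6 = (0 + 0) | b.0 | 0 → ··b··> q8
  q7 = 0 + 0 → ∅
  q8 = (0 + 0) | 0 | 0 → ∅
Partition-refinement fixed point:
  B0 = {p0}
  B1 = {p10, p14, p2, q2, q7, q8}
  B2 = {p4, q3}
  B3 = {p1}
  B4 = {p7, p8}
  B5 = {p13}
  B6 = {p11, p12, q5, q6}
  B7 = {p6, q1}
  B8 = {p3}
  B9 = {p9, q4}
  B10 = {p5}
  B11 = {q0}
p0 ∈ B0, q0 ∈ B11 → different blocks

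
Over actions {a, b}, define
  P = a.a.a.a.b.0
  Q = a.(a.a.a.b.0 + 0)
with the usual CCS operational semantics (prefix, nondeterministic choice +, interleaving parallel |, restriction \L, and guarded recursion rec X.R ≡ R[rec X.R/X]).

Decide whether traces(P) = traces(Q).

Reachable graph of P (6 states):
  u0 = a.a.a.a.b.0 has moves ··a··> u1
  u1 = a.a.a.b.0 has moves ··a··> u2
  u2 = a.a.b.0 has moves ··a··> u3
  u3 = a.b.0 has moves ··a··> u4
  u4 = b.0 has moves ··b··> u5
  u5 = 0 has moves ·
Reachable graph of Q (6 states):
  v0 = a.(a.a.a.b.0 + 0) has moves ··a··> v1
  v1 = a.a.a.b.0 + 0 has moves ··a··> v2
  v2 = a.a.b.0 has moves ··a··> v3
  v3 = a.b.0 has moves ··a··> v4
  v4 = b.0 has moves ··b··> v5
  v5 = 0 has moves ·
Partition-refinement fixed point:
  B0 = {u0, v0}
  B1 = {u1, v1}
  B2 = {u2, v2}
  B3 = {u3, v3}
  B4 = {u4, v4}
  B5 = {u5, v5}
u0 ∈ B0, v0 ∈ B0 → same block
Bisimilar ⇒ trace-equivalent.

traces(P) = traces(Q)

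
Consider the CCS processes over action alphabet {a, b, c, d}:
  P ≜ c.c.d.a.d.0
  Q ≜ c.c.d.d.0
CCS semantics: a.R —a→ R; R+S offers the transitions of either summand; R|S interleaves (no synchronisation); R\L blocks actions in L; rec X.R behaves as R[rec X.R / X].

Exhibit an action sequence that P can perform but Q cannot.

ccda

P's transition system — 6 states:
  s0 = c.c.d.a.d.0 ⊢ ··c··> s1
  s1 = c.d.a.d.0 ⊢ ··c··> s2
  s2 = d.a.d.0 ⊢ ··d··> s3
  s3 = a.d.0 ⊢ ··a··> s4
  s4 = d.0 ⊢ ··d··> s5
  s5 = 0 ⊢ deadlocked
Q's transition system — 5 states:
  t0 = c.c.d.d.0 ⊢ ··c··> t1
  t1 = c.d.d.0 ⊢ ··c··> t2
  t2 = d.d.0 ⊢ ··d··> t3
  t3 = d.0 ⊢ ··d··> t4
  t4 = 0 ⊢ deadlocked
Trace ⟨ccda⟩ through P, begin at {s0}:
  step 1 (c): {s1}
  step 2 (c): {s2}
  step 3 (d): {s3}
  step 4 (a): {s4}
  — P admits the full trace.
Trace ⟨ccda⟩ through Q, begin at {t0}:
  step 1 (c): {t1}
  step 2 (c): {t2}
  step 3 (d): {t3}
  step 4 (a): ∅ (Q stuck)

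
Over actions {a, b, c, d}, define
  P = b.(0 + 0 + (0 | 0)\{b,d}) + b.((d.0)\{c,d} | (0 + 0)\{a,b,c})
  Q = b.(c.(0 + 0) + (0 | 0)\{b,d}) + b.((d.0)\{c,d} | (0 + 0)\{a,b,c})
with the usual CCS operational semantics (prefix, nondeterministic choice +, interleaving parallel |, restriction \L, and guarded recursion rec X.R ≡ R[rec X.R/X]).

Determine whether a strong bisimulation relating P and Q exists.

LTS(P): 3 reachable states
  p0 = b.(0 + 0 + (0 | 0)\{b,d}) + b.((d.0)\{c,d} | (0 + 0)\{a,b,c}) → ··b··> p1, ··b··> p2
  p1 = (d.0)\{c,d} | (0 + 0)\{a,b,c} → (no moves)
  p2 = 0 + 0 + (0 | 0)\{b,d} → (no moves)
LTS(Q): 4 reachable states
  q0 = b.(c.(0 + 0) + (0 | 0)\{b,d}) + b.((d.0)\{c,d} | (0 + 0)\{a,b,c}) → ··b··> q1, ··b··> q2
  q1 = (d.0)\{c,d} | (0 + 0)\{a,b,c} → (no moves)
  q2 = c.(0 + 0) + (0 | 0)\{b,d} → ··c··> q3
  q3 = 0 + 0 → (no moves)
Partition-refinement fixed point:
  B0 = {p0}
  B1 = {p1, p2, q1, q3}
  B2 = {q0}
  B3 = {q2}
p0 ∈ B0, q0 ∈ B2 → different blocks

NO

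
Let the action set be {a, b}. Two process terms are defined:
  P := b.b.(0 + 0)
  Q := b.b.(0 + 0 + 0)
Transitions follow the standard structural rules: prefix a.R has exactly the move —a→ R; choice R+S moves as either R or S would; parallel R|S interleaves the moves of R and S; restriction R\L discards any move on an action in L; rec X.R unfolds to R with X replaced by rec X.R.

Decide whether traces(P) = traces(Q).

trace-equivalent

Reachable graph of P (3 states):
  u0 = b.b.(0 + 0) | -b-> u1
  u1 = b.(0 + 0) | -b-> u2
  u2 = 0 + 0 | deadlocked
Reachable graph of Q (3 states):
  v0 = b.b.(0 + 0 + 0) | -b-> v1
  v1 = b.(0 + 0 + 0) | -b-> v2
  v2 = 0 + 0 + 0 | deadlocked
Partition-refinement fixed point:
  B0 = {u0, v0}
  B1 = {u1, v1}
  B2 = {u2, v2}
u0 ∈ B0, v0 ∈ B0 → same block
Bisimilar ⇒ trace-equivalent.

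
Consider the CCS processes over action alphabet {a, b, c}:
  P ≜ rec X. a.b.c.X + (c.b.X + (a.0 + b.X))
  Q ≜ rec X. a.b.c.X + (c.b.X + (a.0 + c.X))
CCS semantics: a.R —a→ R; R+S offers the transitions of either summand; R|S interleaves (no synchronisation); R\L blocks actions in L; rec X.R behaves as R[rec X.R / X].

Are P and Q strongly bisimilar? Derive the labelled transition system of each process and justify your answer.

LTS(P): 5 reachable states
  u0 = rec X. a.b.c.X + (c.b.X + (a.0 + b.X)) ⊢ =a=> u1, =a=> u2, =b=> u0, =c=> u3
  u1 = 0 ⊢ ·
  u2 = b.c.(rec X. a.b.c.X + (c.b.X + (a.0 + b.X))) ⊢ =b=> u4
  u3 = b.(rec X. a.b.c.X + (c.b.X + (a.0 + b.X))) ⊢ =b=> u0
  u4 = c.(rec X. a.b.c.X + (c.b.X + (a.0 + b.X))) ⊢ =c=> u0
LTS(Q): 5 reachable states
  v0 = rec X. a.b.c.X + (c.b.X + (a.0 + c.X)) ⊢ =a=> v1, =a=> v2, =c=> v0, =c=> v3
  v1 = 0 ⊢ ·
  v2 = b.c.(rec X. a.b.c.X + (c.b.X + (a.0 + c.X))) ⊢ =b=> v4
  v3 = b.(rec X. a.b.c.X + (c.b.X + (a.0 + c.X))) ⊢ =b=> v0
  v4 = c.(rec X. a.b.c.X + (c.b.X + (a.0 + c.X))) ⊢ =c=> v0
Partition-refinement fixed point:
  B0 = {u0}
  B1 = {u1, v1}
  B2 = {u2}
  B3 = {u4}
  B4 = {u3}
  B5 = {v0}
  B6 = {v3}
  B7 = {v2}
  B8 = {v4}
u0 ∈ B0, v0 ∈ B5 → different blocks

NO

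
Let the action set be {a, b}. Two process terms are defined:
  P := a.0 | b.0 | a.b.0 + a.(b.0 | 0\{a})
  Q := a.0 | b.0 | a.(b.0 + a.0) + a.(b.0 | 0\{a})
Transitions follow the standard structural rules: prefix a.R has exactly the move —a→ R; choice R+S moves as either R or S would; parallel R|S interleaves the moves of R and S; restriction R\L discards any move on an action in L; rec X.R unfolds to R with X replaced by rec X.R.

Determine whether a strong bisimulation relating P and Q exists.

NO

Reachable graph of P (14 states):
  m0 = a.0 | b.0 | a.b.0 + a.(b.0 | 0\{a}) | =a=> m1, =a=> m2, =a=> m3, =b=> m4
  m1 = 0 | b.0 | a.b.0 | =a=> m5, =b=> m6
  m2 = a.0 | b.0 | b.0 | =a=> m5, =b=> m7, =b=> m8
  m3 = b.0 | 0\{a} | =b=> m9
  m4 = a.0 | 0 | a.b.0 | =a=> m6, =a=> m7
  m5 = 0 | b.0 | b.0 | =b=> m10, =b=> m11
  m6 = 0 | 0 | a.b.0 | =a=> m10
  m7 = a.0 | 0 | b.0 | =a=> m10, =b=> m12
  m8 = a.0 | b.0 | 0 | =a=> m11, =b=> m12
  m9 = 0 | 0\{a} | (no moves)
  m10 = 0 | 0 | b.0 | =b=> m13
  m11 = 0 | b.0 | 0 | =b=> m13
  m12 = a.0 | 0 | 0 | =a=> m13
  m13 = 0 | 0 | 0 | (no moves)
Reachable graph of Q (14 states):
  n0 = a.0 | b.0 | a.(b.0 + a.0) + a.(b.0 | 0\{a}) | =a=> n1, =a=> n2, =a=> n3, =b=> n4
  n1 = 0 | b.0 | a.(b.0 + a.0) | =a=> n5, =b=> n6
  n2 = a.0 | b.0 | (b.0 + a.0) | =a=> n5, =a=> n7, =b=> n7, =b=> n8
  n3 = b.0 | 0\{a} | =b=> n9
  n4 = a.0 | 0 | a.(b.0 + a.0) | =a=> n6, =a=> n8
  n5 = 0 | b.0 | (b.0 + a.0) | =a=> n10, =b=> n10, =b=> n11
  n6 = 0 | 0 | a.(b.0 + a.0) | =a=> n11
  n7 = a.0 | b.0 | 0 | =a=> n10, =b=> n12
  n8 = a.0 | 0 | (b.0 + a.0) | =a=> n11, =a=> n12, =b=> n12
  n9 = 0 | 0\{a} | (no moves)
  n10 = 0 | b.0 | 0 | =b=> n13
  n11 = 0 | 0 | (b.0 + a.0) | =a=> n13, =b=> n13
  n12 = a.0 | 0 | 0 | =a=> n13
  n13 = 0 | 0 | 0 | (no moves)
Partition-refinement fixed point:
  B0 = {m0}
  B1 = {m1}
  B2 = {m6}
  B3 = {m10, m11, m3, n10, n3}
  B4 = {m13, m9, n13, n9}
  B5 = {m5}
  B6 = {m4}
  B7 = {m7, m8, n7}
  B8 = {m12, n12}
  B9 = {m2}
  B10 = {n0}
  B11 = {n1}
  B12 = {n6}
  B13 = {n11}
  B14 = {n5}
  B15 = {n2}
  B16 = {n8}
  B17 = {n4}
m0 ∈ B0, n0 ∈ B10 → different blocks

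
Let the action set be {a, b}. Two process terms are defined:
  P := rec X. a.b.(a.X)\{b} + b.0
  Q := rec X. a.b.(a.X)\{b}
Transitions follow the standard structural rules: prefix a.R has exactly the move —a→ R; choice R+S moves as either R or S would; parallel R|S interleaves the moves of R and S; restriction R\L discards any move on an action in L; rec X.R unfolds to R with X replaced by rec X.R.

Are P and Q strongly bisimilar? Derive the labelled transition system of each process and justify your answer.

P ≁ Q

P's transition system — 6 states:
  u0 = rec X. a.b.(a.X)\{b} + b.0 has moves =a=> u1, =b=> u2
  u1 = b.(a.(rec X. a.b.(a.X)\{b} + b.0))\{b} has moves =b=> u3
  u2 = 0 has moves deadlocked
  u3 = (a.(rec X. a.b.(a.X)\{b} + b.0))\{b} has moves =a=> u4
  u4 = (rec X. a.b.(a.X)\{b} + b.0)\{b} has moves =a=> u5
  u5 = (b.(a.(rec X. a.b.(a.X)\{b} + b.0))\{b})\{b} has moves deadlocked
Q's transition system — 5 states:
  v0 = rec X. a.b.(a.X)\{b} has moves =a=> v1
  v1 = b.(a.(rec X. a.b.(a.X)\{b}))\{b} has moves =b=> v2
  v2 = (a.(rec X. a.b.(a.X)\{b}))\{b} has moves =a=> v3
  v3 = (rec X. a.b.(a.X)\{b})\{b} has moves =a=> v4
  v4 = (b.(a.(rec X. a.b.(a.X)\{b}))\{b})\{b} has moves deadlocked
Partition-refinement fixed point:
  B0 = {u0}
  B1 = {u2, u5, v4}
  B2 = {u1, v1}
  B3 = {u3, v2}
  B4 = {u4, v3}
  B5 = {v0}
u0 ∈ B0, v0 ∈ B5 → different blocks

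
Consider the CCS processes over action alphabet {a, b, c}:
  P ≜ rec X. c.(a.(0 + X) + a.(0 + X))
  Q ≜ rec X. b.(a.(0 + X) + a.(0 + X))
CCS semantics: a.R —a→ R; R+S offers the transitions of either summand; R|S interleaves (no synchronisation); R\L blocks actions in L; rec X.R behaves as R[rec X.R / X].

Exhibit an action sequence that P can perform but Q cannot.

c

Reachable graph of P (3 states):
  s0 = rec X. c.(a.(0 + X) + a.(0 + X)) has moves ··c··> s1
  s1 = a.(0 + (rec X. c.(a.(0 + X) + a.(0 + X)))) + a.(0 + (rec X. c.(a.(0 + X) + a.(0 + X)))) has moves ··a··> s2
  s2 = 0 + (rec X. c.(a.(0 + X) + a.(0 + X))) has moves ··c··> s1
Reachable graph of Q (3 states):
  t0 = rec X. b.(a.(0 + X) + a.(0 + X)) has moves ··b··> t1
  t1 = a.(0 + (rec X. b.(a.(0 + X) + a.(0 + X)))) + a.(0 + (rec X. b.(a.(0 + X) + a.(0 + X)))) has moves ··a··> t2
  t2 = 0 + (rec X. b.(a.(0 + X) + a.(0 + X))) has moves ··b··> t1
Executing c from P (initial set {s0}):
  after c @ step 1: {s1}
  P completes σ.
Executing c from Q (initial set {t0}):
  after c @ step 1: ∅  — Q cannot continue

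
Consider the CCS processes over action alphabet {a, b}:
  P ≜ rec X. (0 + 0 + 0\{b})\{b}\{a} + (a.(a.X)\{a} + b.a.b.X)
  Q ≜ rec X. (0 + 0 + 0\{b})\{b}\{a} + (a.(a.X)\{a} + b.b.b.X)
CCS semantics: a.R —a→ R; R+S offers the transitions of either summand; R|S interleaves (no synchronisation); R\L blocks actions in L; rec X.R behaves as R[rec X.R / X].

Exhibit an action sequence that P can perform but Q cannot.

P's transition system — 4 states:
  p0 = rec X. (0 + 0 + 0\{b})\{b}\{a} + (a.(a.X)\{a} + b.a.b.X) ⊢ --a--▸ p1, --b--▸ p2
  p1 = (a.(rec X. (0 + 0 + 0\{b})\{b}\{a} + (a.(a.X)\{a} + b.a.b.X)))\{a} ⊢ stopped
  p2 = a.b.(rec X. (0 + 0 + 0\{b})\{b}\{a} + (a.(a.X)\{a} + b.a.b.X)) ⊢ --a--▸ p3
  p3 = b.(rec X. (0 + 0 + 0\{b})\{b}\{a} + (a.(a.X)\{a} + b.a.b.X)) ⊢ --b--▸ p0
Q's transition system — 4 states:
  q0 = rec X. (0 + 0 + 0\{b})\{b}\{a} + (a.(a.X)\{a} + b.b.b.X) ⊢ --a--▸ q1, --b--▸ q2
  q1 = (a.(rec X. (0 + 0 + 0\{b})\{b}\{a} + (a.(a.X)\{a} + b.b.b.X)))\{a} ⊢ stopped
  q2 = b.b.(rec X. (0 + 0 + 0\{b})\{b}\{a} + (a.(a.X)\{a} + b.b.b.X)) ⊢ --b--▸ q3
  q3 = b.(rec X. (0 + 0 + 0\{b})\{b}\{a} + (a.(a.X)\{a} + b.b.b.X)) ⊢ --b--▸ q0
Executing ba from P (initial set {p0}):
  [1] b ⇒ {p2}
  [2] a ⇒ {p3}
  ✓ P
Executing ba from Q (initial set {q0}):
  [1] b ⇒ {q2}
  [2] a ⇒ no successor for Q

ba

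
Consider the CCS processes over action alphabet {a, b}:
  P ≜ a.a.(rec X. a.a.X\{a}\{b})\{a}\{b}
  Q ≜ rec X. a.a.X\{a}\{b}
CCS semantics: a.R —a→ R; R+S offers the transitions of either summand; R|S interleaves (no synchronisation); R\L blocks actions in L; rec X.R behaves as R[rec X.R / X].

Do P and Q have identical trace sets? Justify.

trace-equivalent

P's transition system — 3 states:
  m0 = a.a.(rec X. a.a.X\{a}\{b})\{a}\{b} has moves —a→ m1
  m1 = a.(rec X. a.a.X\{a}\{b})\{a}\{b} has moves —a→ m2
  m2 = (rec X. a.a.X\{a}\{b})\{a}\{b} has moves stopped
Q's transition system — 3 states:
  n0 = rec X. a.a.X\{a}\{b} has moves —a→ n1
  n1 = a.(rec X. a.a.X\{a}\{b})\{a}\{b} has moves —a→ n2
  n2 = (rec X. a.a.X\{a}\{b})\{a}\{b} has moves stopped
Bisimilarity quotient blocks:
  B0 = {m0, n0}
  B1 = {m1, n1}
  B2 = {m2, n2}
m0 ∈ B0, n0 ∈ B0 → same block
Bisimilar ⇒ trace-equivalent.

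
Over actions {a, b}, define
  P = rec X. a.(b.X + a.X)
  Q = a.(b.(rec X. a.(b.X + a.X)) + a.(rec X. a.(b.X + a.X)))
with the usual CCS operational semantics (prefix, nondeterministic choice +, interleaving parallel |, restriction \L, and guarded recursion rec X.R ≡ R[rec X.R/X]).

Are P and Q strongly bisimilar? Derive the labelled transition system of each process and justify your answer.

P ~ Q

LTS(P): 2 reachable states
  m0 = rec X. a.(b.X + a.X) | —a→ m1
  m1 = b.(rec X. a.(b.X + a.X)) + a.(rec X. a.(b.X + a.X)) | —a→ m0, —b→ m0
LTS(Q): 3 reachable states
  n0 = a.(b.(rec X. a.(b.X + a.X)) + a.(rec X. a.(b.X + a.X))) | —a→ n1
  n1 = b.(rec X. a.(b.X + a.X)) + a.(rec X. a.(b.X + a.X)) | —a→ n2, —b→ n2
  n2 = rec X. a.(b.X + a.X) | —a→ n1
Partition-refinement fixed point:
  B0 = {m0, n0, n2}
  B1 = {m1, n1}
m0 ∈ B0, n0 ∈ B0 → same block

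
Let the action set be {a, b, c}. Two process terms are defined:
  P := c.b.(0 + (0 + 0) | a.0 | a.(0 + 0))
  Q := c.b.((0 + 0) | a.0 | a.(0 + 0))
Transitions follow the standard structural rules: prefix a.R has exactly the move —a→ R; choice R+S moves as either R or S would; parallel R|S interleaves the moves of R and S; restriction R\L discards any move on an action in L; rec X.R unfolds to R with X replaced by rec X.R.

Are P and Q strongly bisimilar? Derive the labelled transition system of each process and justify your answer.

bisimilar

Reachable graph of P (6 states):
  p0 = c.b.(0 + (0 + 0) | a.0 | a.(0 + 0)) :: =c=> p1
  p1 = b.(0 + (0 + 0) | a.0 | a.(0 + 0)) :: =b=> p2
  p2 = 0 + (0 + 0) | a.0 | a.(0 + 0) :: =a=> p3, =a=> p4
  p3 = (0 + 0) | 0 | a.(0 + 0) :: =a=> p5
  p4 = (0 + 0) | a.0 | (0 + 0) :: =a=> p5
  p5 = (0 + 0) | 0 | (0 + 0) :: deadlocked
Reachable graph of Q (6 states):
  q0 = c.b.((0 + 0) | a.0 | a.(0 + 0)) :: =c=> q1
  q1 = b.((0 + 0) | a.0 | a.(0 + 0)) :: =b=> q2
  q2 = (0 + 0) | a.0 | a.(0 + 0) :: =a=> q3, =a=> q4
  q3 = (0 + 0) | 0 | a.(0 + 0) :: =a=> q5
  q4 = (0 + 0) | a.0 | (0 + 0) :: =a=> q5
  q5 = (0 + 0) | 0 | (0 + 0) :: deadlocked
Bisimilarity quotient blocks:
  B0 = {p0, q0}
  B1 = {p1, q1}
  B2 = {p2, q2}
  B3 = {p3, p4, q3, q4}
  B4 = {p5, q5}
p0 ∈ B0, q0 ∈ B0 → same block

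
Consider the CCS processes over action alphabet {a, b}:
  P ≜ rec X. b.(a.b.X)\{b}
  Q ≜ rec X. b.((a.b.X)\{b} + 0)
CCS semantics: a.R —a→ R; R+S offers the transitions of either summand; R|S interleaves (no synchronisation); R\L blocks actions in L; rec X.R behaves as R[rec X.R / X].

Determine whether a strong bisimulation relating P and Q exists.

P's transition system — 3 states:
  m0 = rec X. b.(a.b.X)\{b} ⊢ -b-> m1
  m1 = (a.b.(rec X. b.(a.b.X)\{b}))\{b} ⊢ -a-> m2
  m2 = (b.(rec X. b.(a.b.X)\{b}))\{b} ⊢ stopped
Q's transition system — 3 states:
  n0 = rec X. b.((a.b.X)\{b} + 0) ⊢ -b-> n1
  n1 = (a.b.(rec X. b.((a.b.X)\{b} + 0)))\{b} + 0 ⊢ -a-> n2
  n2 = (b.(rec X. b.((a.b.X)\{b} + 0)))\{b} ⊢ stopped
Partition-refinement fixed point:
  B0 = {m0, n0}
  B1 = {m1, n1}
  B2 = {m2, n2}
m0 ∈ B0, n0 ∈ B0 → same block

P ~ Q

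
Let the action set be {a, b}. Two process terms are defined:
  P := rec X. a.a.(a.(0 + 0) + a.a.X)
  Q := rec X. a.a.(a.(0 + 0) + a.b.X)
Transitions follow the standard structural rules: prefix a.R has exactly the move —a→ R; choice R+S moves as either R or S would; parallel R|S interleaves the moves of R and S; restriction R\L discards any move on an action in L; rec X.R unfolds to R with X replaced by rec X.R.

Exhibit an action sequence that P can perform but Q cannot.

aaaa

Reachable graph of P (5 states):
  s0 = rec X. a.a.(a.(0 + 0) + a.a.X) has moves -a-> s1
  s1 = a.(a.(0 + 0) + a.a.(rec X. a.a.(a.(0 + 0) + a.a.X))) has moves -a-> s2
  s2 = a.(0 + 0) + a.a.(rec X. a.a.(a.(0 + 0) + a.a.X)) has moves -a-> s3, -a-> s4
  s3 = 0 + 0 has moves ·
  s4 = a.(rec X. a.a.(a.(0 + 0) + a.a.X)) has moves -a-> s0
Reachable graph of Q (5 states):
  t0 = rec X. a.a.(a.(0 + 0) + a.b.X) has moves -a-> t1
  t1 = a.(a.(0 + 0) + a.b.(rec X. a.a.(a.(0 + 0) + a.b.X))) has moves -a-> t2
  t2 = a.(0 + 0) + a.b.(rec X. a.a.(a.(0 + 0) + a.b.X)) has moves -a-> t3, -a-> t4
  t3 = 0 + 0 has moves ·
  t4 = b.(rec X. a.a.(a.(0 + 0) + a.b.X)) has moves -b-> t0
Trace ⟨aaaa⟩ through P, begin at {s0}:
  [1] a ⇒ {s1}
  [2] a ⇒ {s2}
  [3] a ⇒ {s3, s4}
  [4] a ⇒ {s0}
  ✓ P
Trace ⟨aaaa⟩ through Q, begin at {t0}:
  [1] a ⇒ {t1}
  [2] a ⇒ {t2}
  [3] a ⇒ {t3, t4}
  [4] a ⇒ ∅ (Q stuck)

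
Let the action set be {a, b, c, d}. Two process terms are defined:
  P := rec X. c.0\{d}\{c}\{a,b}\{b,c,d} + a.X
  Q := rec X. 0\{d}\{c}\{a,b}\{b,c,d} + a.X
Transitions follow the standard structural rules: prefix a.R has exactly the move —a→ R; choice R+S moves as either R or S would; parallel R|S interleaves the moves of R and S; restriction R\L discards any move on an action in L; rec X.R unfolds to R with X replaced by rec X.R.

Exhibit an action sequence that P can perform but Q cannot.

c

P's transition system — 2 states:
  p0 = rec X. c.0\{d}\{c}\{a,b}\{b,c,d} + a.X ⊢ =a=> p0, =c=> p1
  p1 = 0\{d}\{c}\{a,b}\{b,c,d} ⊢ deadlocked
Q's transition system — 1 states:
  q0 = rec X. 0\{d}\{c}\{a,b}\{b,c,d} + a.X ⊢ =a=> q0
Trace ⟨c⟩ through P, begin at {p0}:
  step 1 (c): {p1}
  P completes σ.
Trace ⟨c⟩ through Q, begin at {q0}:
  step 1 (c): ∅  — Q cannot continue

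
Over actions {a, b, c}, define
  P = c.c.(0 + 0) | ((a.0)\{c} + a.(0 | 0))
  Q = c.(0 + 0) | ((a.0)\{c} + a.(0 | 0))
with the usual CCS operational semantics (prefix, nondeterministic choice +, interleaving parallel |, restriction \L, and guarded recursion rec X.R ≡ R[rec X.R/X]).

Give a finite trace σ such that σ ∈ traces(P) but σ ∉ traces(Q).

cc

P's transition system — 9 states:
  u0 = c.c.(0 + 0) | ((a.0)\{c} + a.(0 | 0)) ⊢ ··a··> u1, ··a··> u2, ··c··> u3
  u1 = c.c.(0 + 0) | (0 | 0) ⊢ ··c··> u4
  u2 = c.c.(0 + 0) | 0\{c} ⊢ ··c··> u5
  u3 = c.(0 + 0) | ((a.0)\{c} + a.(0 | 0)) ⊢ ··a··> u4, ··a··> u5, ··c··> u6
  u4 = c.(0 + 0) | (0 | 0) ⊢ ··c··> u7
  u5 = c.(0 + 0) | 0\{c} ⊢ ··c··> u8
  u6 = (0 + 0) | ((a.0)\{c} + a.(0 | 0)) ⊢ ··a··> u7, ··a··> u8
  u7 = (0 + 0) | (0 | 0) ⊢ deadlocked
  u8 = (0 + 0) | 0\{c} ⊢ deadlocked
Q's transition system — 6 states:
  v0 = c.(0 + 0) | ((a.0)\{c} + a.(0 | 0)) ⊢ ··a··> v1, ··a··> v2, ··c··> v3
  v1 = c.(0 + 0) | (0 | 0) ⊢ ··c··> v4
  v2 = c.(0 + 0) | 0\{c} ⊢ ··c··> v5
  v3 = (0 + 0) | ((a.0)\{c} + a.(0 | 0)) ⊢ ··a··> v4, ··a··> v5
  v4 = (0 + 0) | (0 | 0) ⊢ deadlocked
  v5 = (0 + 0) | 0\{c} ⊢ deadlocked
Run σ = ⟨cc⟩ on P: start {u0}
  [1] c ⇒ {u3}
  [2] c ⇒ {u6}
  — P admits the full trace.
Run σ = ⟨cc⟩ on Q: start {v0}
  [1] c ⇒ {v3}
  [2] c ⇒ ∅  — Q cannot continue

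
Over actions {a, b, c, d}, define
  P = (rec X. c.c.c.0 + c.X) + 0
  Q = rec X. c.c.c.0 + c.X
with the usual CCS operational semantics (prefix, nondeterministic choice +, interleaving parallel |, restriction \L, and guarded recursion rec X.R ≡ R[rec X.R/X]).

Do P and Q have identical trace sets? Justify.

P's transition system — 5 states:
  p0 = (rec X. c.c.c.0 + c.X) + 0 ⊢ --c--▸ p1, --c--▸ p2
  p1 = c.c.0 ⊢ --c--▸ p3
  p2 = rec X. c.c.c.0 + c.X ⊢ --c--▸ p1, --c--▸ p2
  p3 = c.0 ⊢ --c--▸ p4
  p4 = 0 ⊢ ·
Q's transition system — 4 states:
  q0 = rec X. c.c.c.0 + c.X ⊢ --c--▸ q0, --c--▸ q1
  q1 = c.c.0 ⊢ --c--▸ q2
  q2 = c.0 ⊢ --c--▸ q3
  q3 = 0 ⊢ ·
Partition-refinement fixed point:
  B0 = {p0, p2, q0}
  B1 = {p1, q1}
  B2 = {p3, q2}
  B3 = {p4, q3}
p0 ∈ B0, q0 ∈ B0 → same block
Bisimilar ⇒ trace-equivalent.

traces(P) = traces(Q)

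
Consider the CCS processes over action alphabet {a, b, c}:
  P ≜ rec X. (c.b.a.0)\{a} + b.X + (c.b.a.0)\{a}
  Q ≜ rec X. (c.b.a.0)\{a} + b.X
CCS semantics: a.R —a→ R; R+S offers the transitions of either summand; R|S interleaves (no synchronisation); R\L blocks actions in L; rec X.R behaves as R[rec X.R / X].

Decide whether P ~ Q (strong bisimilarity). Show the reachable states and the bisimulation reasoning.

bisimilar

P's transition system — 3 states:
  p0 = rec X. (c.b.a.0)\{a} + b.X + (c.b.a.0)\{a} | —b→ p0, —c→ p1
  p1 = (b.a.0)\{a} | —b→ p2
  p2 = (a.0)\{a} | (no moves)
Q's transition system — 3 states:
  q0 = rec X. (c.b.a.0)\{a} + b.X | —b→ q0, —c→ q1
  q1 = (b.a.0)\{a} | —b→ q2
  q2 = (a.0)\{a} | (no moves)
Bisimilarity quotient blocks:
  B0 = {p0, q0}
  B1 = {p1, q1}
  B2 = {p2, q2}
p0 ∈ B0, q0 ∈ B0 → same block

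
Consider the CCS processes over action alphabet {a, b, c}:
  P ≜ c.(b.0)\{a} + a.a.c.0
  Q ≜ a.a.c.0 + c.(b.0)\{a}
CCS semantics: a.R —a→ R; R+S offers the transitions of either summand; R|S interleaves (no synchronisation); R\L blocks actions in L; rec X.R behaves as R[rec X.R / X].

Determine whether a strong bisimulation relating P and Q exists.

bisimilar

P's transition system — 6 states:
  u0 = c.(b.0)\{a} + a.a.c.0 ⊢ —a→ u1, —c→ u2
  u1 = a.c.0 ⊢ —a→ u3
  u2 = (b.0)\{a} ⊢ —b→ u4
  u3 = c.0 ⊢ —c→ u5
  u4 = 0\{a} ⊢ ∅
  u5 = 0 ⊢ ∅
Q's transition system — 6 states:
  v0 = a.a.c.0 + c.(b.0)\{a} ⊢ —a→ v1, —c→ v2
  v1 = a.c.0 ⊢ —a→ v3
  v2 = (b.0)\{a} ⊢ —b→ v4
  v3 = c.0 ⊢ —c→ v5
  v4 = 0\{a} ⊢ ∅
  v5 = 0 ⊢ ∅
Bisimilarity quotient blocks:
  B0 = {u0, v0}
  B1 = {u1, v1}
  B2 = {u3, v3}
  B3 = {u4, u5, v4, v5}
  B4 = {u2, v2}
u0 ∈ B0, v0 ∈ B0 → same block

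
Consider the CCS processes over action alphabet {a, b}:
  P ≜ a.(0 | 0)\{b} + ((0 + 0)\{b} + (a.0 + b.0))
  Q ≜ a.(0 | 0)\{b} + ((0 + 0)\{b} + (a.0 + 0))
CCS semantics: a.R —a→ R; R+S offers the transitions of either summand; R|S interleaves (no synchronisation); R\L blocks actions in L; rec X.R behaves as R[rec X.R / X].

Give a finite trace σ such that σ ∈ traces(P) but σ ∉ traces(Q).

P's transition system — 3 states:
  m0 = a.(0 | 0)\{b} + ((0 + 0)\{b} + (a.0 + b.0)) :: —a→ m1, —a→ m2, —b→ m2
  m1 = (0 | 0)\{b} :: stopped
  m2 = 0 :: stopped
Q's transition system — 3 states:
  n0 = a.(0 | 0)\{b} + ((0 + 0)\{b} + (a.0 + 0)) :: —a→ n1, —a→ n2
  n1 = (0 | 0)\{b} :: stopped
  n2 = 0 :: stopped
Trace ⟨b⟩ through P, begin at {m0}:
  [1] b ⇒ {m2}
  ✓ P
Trace ⟨b⟩ through Q, begin at {n0}:
  [1] b ⇒ ∅ (Q stuck)

b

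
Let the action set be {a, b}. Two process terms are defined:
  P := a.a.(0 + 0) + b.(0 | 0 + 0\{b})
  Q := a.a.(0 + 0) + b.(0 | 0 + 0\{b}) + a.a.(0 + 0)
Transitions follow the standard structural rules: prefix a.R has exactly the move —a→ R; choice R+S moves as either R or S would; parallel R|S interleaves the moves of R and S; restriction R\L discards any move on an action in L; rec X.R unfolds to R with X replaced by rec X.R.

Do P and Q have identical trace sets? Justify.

LTS(P): 4 reachable states
  p0 = a.a.(0 + 0) + b.(0 | 0 + 0\{b}) ⊢ =a=> p1, =b=> p2
  p1 = a.(0 + 0) ⊢ =a=> p3
  p2 = 0 | 0 + 0\{b} ⊢ (no moves)
  p3 = 0 + 0 ⊢ (no moves)
LTS(Q): 4 reachable states
  q0 = a.a.(0 + 0) + b.(0 | 0 + 0\{b}) + a.a.(0 + 0) ⊢ =a=> q1, =b=> q2
  q1 = a.(0 + 0) ⊢ =a=> q3
  q2 = 0 | 0 + 0\{b} ⊢ (no moves)
  q3 = 0 + 0 ⊢ (no moves)
Bisimilarity quotient blocks:
  B0 = {p0, q0}
  B1 = {p1, q1}
  B2 = {p2, p3, q2, q3}
p0 ∈ B0, q0 ∈ B0 → same block
Bisimilar ⇒ trace-equivalent.

traces(P) = traces(Q)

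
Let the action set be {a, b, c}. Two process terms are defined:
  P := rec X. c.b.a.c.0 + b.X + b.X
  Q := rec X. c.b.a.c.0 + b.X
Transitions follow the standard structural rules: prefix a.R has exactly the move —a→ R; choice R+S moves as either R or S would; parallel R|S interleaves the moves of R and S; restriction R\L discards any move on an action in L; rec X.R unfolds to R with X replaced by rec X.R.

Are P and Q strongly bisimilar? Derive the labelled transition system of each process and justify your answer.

Reachable graph of P (5 states):
  s0 = rec X. c.b.a.c.0 + b.X + b.X :: =b=> s0, =c=> s1
  s1 = b.a.c.0 :: =b=> s2
  s2 = a.c.0 :: =a=> s3
  s3 = c.0 :: =c=> s4
  s4 = 0 :: ·
Reachable graph of Q (5 states):
  t0 = rec X. c.b.a.c.0 + b.X :: =b=> t0, =c=> t1
  t1 = b.a.c.0 :: =b=> t2
  t2 = a.c.0 :: =a=> t3
  t3 = c.0 :: =c=> t4
  t4 = 0 :: ·
Partition-refinement fixed point:
  B0 = {s0, t0}
  B1 = {s1, t1}
  B2 = {s2, t2}
  B3 = {s3, t3}
  B4 = {s4, t4}
s0 ∈ B0, t0 ∈ B0 → same block

bisimilar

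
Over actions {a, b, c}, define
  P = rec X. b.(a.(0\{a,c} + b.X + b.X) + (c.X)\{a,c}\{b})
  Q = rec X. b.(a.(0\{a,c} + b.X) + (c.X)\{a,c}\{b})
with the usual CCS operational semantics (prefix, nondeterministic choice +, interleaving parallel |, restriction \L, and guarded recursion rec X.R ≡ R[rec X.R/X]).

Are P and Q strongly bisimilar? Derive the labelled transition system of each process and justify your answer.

LTS(P): 3 reachable states
  u0 = rec X. b.(a.(0\{a,c} + b.X + b.X) + (c.X)\{a,c}\{b}) :: =b=> u1
  u1 = a.(0\{a,c} + b.(rec X. b.(a.(0\{a,c} + b.X + b.X) + (c.X)\{a,c}\{b})) + b.(rec X. b.(a.(0\{a,c} + b.X + b.X) + (c.X)\{a,c}\{b}))) + (c.(rec X. b.(a.(0\{a,c} + b.X + b.X) + (c.X)\{a,c}\{b})))\{a,c}\{b} :: =a=> u2
  u2 = 0\{a,c} + b.(rec X. b.(a.(0\{a,c} + b.X + b.X) + (c.X)\{a,c}\{b})) + b.(rec X. b.(a.(0\{a,c} + b.X + b.X) + (c.X)\{a,c}\{b})) :: =b=> u0
LTS(Q): 3 reachable states
  v0 = rec X. b.(a.(0\{a,c} + b.X) + (c.X)\{a,c}\{b}) :: =b=> v1
  v1 = a.(0\{a,c} + b.(rec X. b.(a.(0\{a,c} + b.X) + (c.X)\{a,c}\{b}))) + (c.(rec X. b.(a.(0\{a,c} + b.X) + (c.X)\{a,c}\{b})))\{a,c}\{b} :: =a=> v2
  v2 = 0\{a,c} + b.(rec X. b.(a.(0\{a,c} + b.X) + (c.X)\{a,c}\{b})) :: =b=> v0
Coarsest stable partition (strong bisimilarity classes):
  B0 = {u0, v0}
  B1 = {u1, v1}
  B2 = {u2, v2}
u0 ∈ B0, v0 ∈ B0 → same block

YES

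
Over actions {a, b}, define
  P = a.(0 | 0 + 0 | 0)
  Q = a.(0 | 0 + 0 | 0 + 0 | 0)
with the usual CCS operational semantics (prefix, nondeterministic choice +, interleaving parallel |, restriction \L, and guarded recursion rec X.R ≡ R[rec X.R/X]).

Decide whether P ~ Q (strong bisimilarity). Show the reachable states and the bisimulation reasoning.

bisimilar

P's transition system — 2 states:
  p0 = a.(0 | 0 + 0 | 0) | =a=> p1
  p1 = 0 | 0 + 0 | 0 | (no moves)
Q's transition system — 2 states:
  q0 = a.(0 | 0 + 0 | 0 + 0 | 0) | =a=> q1
  q1 = 0 | 0 + 0 | 0 + 0 | 0 | (no moves)
Partition-refinement fixed point:
  B0 = {p0, q0}
  B1 = {p1, q1}
p0 ∈ B0, q0 ∈ B0 → same block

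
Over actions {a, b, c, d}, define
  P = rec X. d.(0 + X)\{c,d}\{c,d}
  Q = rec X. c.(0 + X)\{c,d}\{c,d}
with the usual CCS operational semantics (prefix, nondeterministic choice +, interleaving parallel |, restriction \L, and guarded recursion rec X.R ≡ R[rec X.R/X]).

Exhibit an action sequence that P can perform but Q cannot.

d

P's transition system — 2 states:
  p0 = rec X. d.(0 + X)\{c,d}\{c,d} has moves —d→ p1
  p1 = (0 + (rec X. d.(0 + X)\{c,d}\{c,d}))\{c,d}\{c,d} has moves stopped
Q's transition system — 2 states:
  q0 = rec X. c.(0 + X)\{c,d}\{c,d} has moves —c→ q1
  q1 = (0 + (rec X. c.(0 + X)\{c,d}\{c,d}))\{c,d}\{c,d} has moves stopped
Executing d from P (initial set {p0}):
  after d @ step 1: {p1}
  ✓ P
Executing d from Q (initial set {q0}):
  after d @ step 1: no successor for Q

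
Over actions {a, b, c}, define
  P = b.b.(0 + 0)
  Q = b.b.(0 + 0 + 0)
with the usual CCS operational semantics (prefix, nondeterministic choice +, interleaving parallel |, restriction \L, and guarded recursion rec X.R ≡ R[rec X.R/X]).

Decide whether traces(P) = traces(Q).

P's transition system — 3 states:
  m0 = b.b.(0 + 0) has moves --b--▸ m1
  m1 = b.(0 + 0) has moves --b--▸ m2
  m2 = 0 + 0 has moves (no moves)
Q's transition system — 3 states:
  n0 = b.b.(0 + 0 + 0) has moves --b--▸ n1
  n1 = b.(0 + 0 + 0) has moves --b--▸ n2
  n2 = 0 + 0 + 0 has moves (no moves)
Bisimilarity quotient blocks:
  B0 = {m0, n0}
  B1 = {m1, n1}
  B2 = {m2, n2}
m0 ∈ B0, n0 ∈ B0 → same block
Bisimilar ⇒ trace-equivalent.

YES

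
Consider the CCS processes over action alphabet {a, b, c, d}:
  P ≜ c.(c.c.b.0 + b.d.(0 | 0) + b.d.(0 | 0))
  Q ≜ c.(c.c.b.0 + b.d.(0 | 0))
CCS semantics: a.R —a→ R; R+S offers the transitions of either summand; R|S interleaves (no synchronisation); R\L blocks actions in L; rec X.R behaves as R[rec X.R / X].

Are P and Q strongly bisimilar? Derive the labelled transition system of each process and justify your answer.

P ~ Q

P's transition system — 7 states:
  s0 = c.(c.c.b.0 + b.d.(0 | 0) + b.d.(0 | 0)) → =c=> s1
  s1 = c.c.b.0 + b.d.(0 | 0) + b.d.(0 | 0) → =b=> s2, =c=> s3
  s2 = d.(0 | 0) → =d=> s4
  s3 = c.b.0 → =c=> s5
  s4 = 0 | 0 → stopped
  s5 = b.0 → =b=> s6
  s6 = 0 → stopped
Q's transition system — 7 states:
  t0 = c.(c.c.b.0 + b.d.(0 | 0)) → =c=> t1
  t1 = c.c.b.0 + b.d.(0 | 0) → =b=> t2, =c=> t3
  t2 = d.(0 | 0) → =d=> t4
  t3 = c.b.0 → =c=> t5
  t4 = 0 | 0 → stopped
  t5 = b.0 → =b=> t6
  t6 = 0 → stopped
Bisimilarity quotient blocks:
  B0 = {s0, t0}
  B1 = {s1, t1}
  B2 = {s3, t3}
  B3 = {s5, t5}
  B4 = {s4, s6, t4, t6}
  B5 = {s2, t2}
s0 ∈ B0, t0 ∈ B0 → same block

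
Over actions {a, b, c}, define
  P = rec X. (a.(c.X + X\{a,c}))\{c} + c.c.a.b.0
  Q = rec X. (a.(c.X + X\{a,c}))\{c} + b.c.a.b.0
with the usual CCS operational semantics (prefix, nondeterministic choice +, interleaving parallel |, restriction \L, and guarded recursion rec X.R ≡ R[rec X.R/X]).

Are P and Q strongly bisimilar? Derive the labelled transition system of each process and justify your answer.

LTS(P): 6 reachable states
  u0 = rec X. (a.(c.X + X\{a,c}))\{c} + c.c.a.b.0 :: —a→ u1, —c→ u2
  u1 = (c.(rec X. (a.(c.X + X\{a,c}))\{c} + c.c.a.b.0) + (rec X. (a.(c.X + X\{a,c}))\{c} + c.c.a.b.0)\{a,c})\{c} :: ∅
  u2 = c.a.b.0 :: —c→ u3
  u3 = a.b.0 :: —a→ u4
  u4 = b.0 :: —b→ u5
  u5 = 0 :: ∅
LTS(Q): 7 reachable states
  v0 = rec X. (a.(c.X + X\{a,c}))\{c} + b.c.a.b.0 :: —a→ v1, —b→ v2
  v1 = (c.(rec X. (a.(c.X + X\{a,c}))\{c} + b.c.a.b.0) + (rec X. (a.(c.X + X\{a,c}))\{c} + b.c.a.b.0)\{a,c})\{c} :: —b→ v3
  v2 = c.a.b.0 :: —c→ v4
  v3 = (c.a.b.0)\{a,c}\{c} :: ∅
  v4 = a.b.0 :: —a→ v5
  v5 = b.0 :: —b→ v6
  v6 = 0 :: ∅
Partition-refinement fixed point:
  B0 = {u0}
  B1 = {u2, v2}
  B2 = {u3, v4}
  B3 = {u4, v1, v5}
  B4 = {u1, u5, v3, v6}
  B5 = {v0}
u0 ∈ B0, v0 ∈ B5 → different blocks

NO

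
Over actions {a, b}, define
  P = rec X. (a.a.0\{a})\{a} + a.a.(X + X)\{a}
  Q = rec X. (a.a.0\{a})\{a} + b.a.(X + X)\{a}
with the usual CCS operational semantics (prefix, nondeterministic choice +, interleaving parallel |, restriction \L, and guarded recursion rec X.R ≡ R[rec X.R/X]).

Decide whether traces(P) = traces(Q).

P's transition system — 3 states:
  p0 = rec X. (a.a.0\{a})\{a} + a.a.(X + X)\{a} has moves =a=> p1
  p1 = a.((rec X. (a.a.0\{a})\{a} + a.a.(X + X)\{a}) + (rec X. (a.a.0\{a})\{a} + a.a.(X + X)\{a}))\{a} has moves =a=> p2
  p2 = ((rec X. (a.a.0\{a})\{a} + a.a.(X + X)\{a}) + (rec X. (a.a.0\{a})\{a} + a.a.(X + X)\{a}))\{a} has moves ∅
Q's transition system — 4 states:
  q0 = rec X. (a.a.0\{a})\{a} + b.a.(X + X)\{a} has moves =b=> q1
  q1 = a.((rec X. (a.a.0\{a})\{a} + b.a.(X + X)\{a}) + (rec X. (a.a.0\{a})\{a} + b.a.(X + X)\{a}))\{a} has moves =a=> q2
  q2 = ((rec X. (a.a.0\{a})\{a} + b.a.(X + X)\{a}) + (rec X. (a.a.0\{a})\{a} + b.a.(X + X)\{a}))\{a} has moves =b=> q3
  q3 = (a.((rec X. (a.a.0\{a})\{a} + b.a.(X + X)\{a}) + (rec X. (a.a.0\{a})\{a} + b.a.(X + X)\{a}))\{a})\{a} has moves ∅
Run σ = ⟨a⟩ on P: start {p0}
  step 1 (a): {p1}
  ✓ P
Run σ = ⟨a⟩ on Q: start {q0}
  step 1 (a): ∅ (Q stuck)

traces(P) ≠ traces(Q) — witness ⟨a⟩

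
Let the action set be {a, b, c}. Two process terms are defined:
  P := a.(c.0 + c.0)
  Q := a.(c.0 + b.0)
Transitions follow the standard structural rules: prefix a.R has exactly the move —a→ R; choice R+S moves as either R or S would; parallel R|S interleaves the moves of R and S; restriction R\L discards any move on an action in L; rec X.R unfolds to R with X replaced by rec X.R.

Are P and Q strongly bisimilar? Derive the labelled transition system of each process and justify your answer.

P's transition system — 3 states:
  u0 = a.(c.0 + c.0) :: --a--▸ u1
  u1 = c.0 + c.0 :: --c--▸ u2
  u2 = 0 :: deadlocked
Q's transition system — 3 states:
  v0 = a.(c.0 + b.0) :: --a--▸ v1
  v1 = c.0 + b.0 :: --b--▸ v2, --c--▸ v2
  v2 = 0 :: deadlocked
Coarsest stable partition (strong bisimilarity classes):
  B0 = {u0}
  B1 = {u1}
  B2 = {u2, v2}
  B3 = {v0}
  B4 = {v1}
u0 ∈ B0, v0 ∈ B3 → different blocks

P ≁ Q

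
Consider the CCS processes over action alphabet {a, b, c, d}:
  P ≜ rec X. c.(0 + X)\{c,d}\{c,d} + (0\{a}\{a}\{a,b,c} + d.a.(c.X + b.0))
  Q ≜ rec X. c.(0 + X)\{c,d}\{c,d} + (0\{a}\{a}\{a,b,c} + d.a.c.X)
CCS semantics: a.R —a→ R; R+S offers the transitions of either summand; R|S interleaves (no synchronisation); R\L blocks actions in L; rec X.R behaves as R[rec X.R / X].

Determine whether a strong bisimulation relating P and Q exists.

P ≁ Q

LTS(P): 5 reachable states
  u0 = rec X. c.(0 + X)\{c,d}\{c,d} + (0\{a}\{a}\{a,b,c} + d.a.(c.X + b.0)) → --c--▸ u1, --d--▸ u2
  u1 = (0 + (rec X. c.(0 + X)\{c,d}\{c,d} + (0\{a}\{a}\{a,b,c} + d.a.(c.X + b.0))))\{c,d}\{c,d} → ·
  u2 = a.(c.(rec X. c.(0 + X)\{c,d}\{c,d} + (0\{a}\{a}\{a,b,c} + d.a.(c.X + b.0))) + b.0) → --a--▸ u3
  u3 = c.(rec X. c.(0 + X)\{c,d}\{c,d} + (0\{a}\{a}\{a,b,c} + d.a.(c.X + b.0))) + b.0 → --b--▸ u4, --c--▸ u0
  u4 = 0 → ·
LTS(Q): 4 reachable states
  v0 = rec X. c.(0 + X)\{c,d}\{c,d} + (0\{a}\{a}\{a,b,c} + d.a.c.X) → --c--▸ v1, --d--▸ v2
  v1 = (0 + (rec X. c.(0 + X)\{c,d}\{c,d} + (0\{a}\{a}\{a,b,c} + d.a.c.X)))\{c,d}\{c,d} → ·
  v2 = a.c.(rec X. c.(0 + X)\{c,d}\{c,d} + (0\{a}\{a}\{a,b,c} + d.a.c.X)) → --a--▸ v3
  v3 = c.(rec X. c.(0 + X)\{c,d}\{c,d} + (0\{a}\{a}\{a,b,c} + d.a.c.X)) → --c--▸ v0
Partition-refinement fixed point:
  B0 = {u0}
  B1 = {u2}
  B2 = {u3}
  B3 = {u1, u4, v1}
  B4 = {v0}
  B5 = {v2}
  B6 = {v3}
u0 ∈ B0, v0 ∈ B4 → different blocks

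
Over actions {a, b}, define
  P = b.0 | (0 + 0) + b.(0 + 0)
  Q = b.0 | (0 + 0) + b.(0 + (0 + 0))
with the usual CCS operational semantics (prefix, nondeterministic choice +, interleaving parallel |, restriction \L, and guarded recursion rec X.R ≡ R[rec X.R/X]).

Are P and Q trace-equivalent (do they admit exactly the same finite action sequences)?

YES

LTS(P): 3 reachable states
  m0 = b.0 | (0 + 0) + b.(0 + 0) :: -b-> m1, -b-> m2
  m1 = 0 + 0 :: (no moves)
  m2 = 0 | (0 + 0) :: (no moves)
LTS(Q): 3 reachable states
  n0 = b.0 | (0 + 0) + b.(0 + (0 + 0)) :: -b-> n1, -b-> n2
  n1 = 0 + (0 + 0) :: (no moves)
  n2 = 0 | (0 + 0) :: (no moves)
Bisimilarity quotient blocks:
  B0 = {m0, n0}
  B1 = {m1, m2, n1, n2}
m0 ∈ B0, n0 ∈ B0 → same block
Bisimilar ⇒ trace-equivalent.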